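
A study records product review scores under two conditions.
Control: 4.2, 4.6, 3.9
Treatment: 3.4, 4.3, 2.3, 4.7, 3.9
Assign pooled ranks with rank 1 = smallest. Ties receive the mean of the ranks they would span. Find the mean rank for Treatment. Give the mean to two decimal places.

4.10

Sorted (ascending): 2.3, 3.4, 3.9, 3.9, 4.2, 4.3, 4.6, 4.7
The 2 values of 3.9 occupy positions 3–4 → average rank (3+4)/2 = 3.5.
Treatment values → pooled ranks: 3.4→2, 4.3→6, 2.3→1, 4.7→8, 3.9→3.5
Mean rank = (2 + 6 + 1 + 8 + 3.5) / 5 = 4.10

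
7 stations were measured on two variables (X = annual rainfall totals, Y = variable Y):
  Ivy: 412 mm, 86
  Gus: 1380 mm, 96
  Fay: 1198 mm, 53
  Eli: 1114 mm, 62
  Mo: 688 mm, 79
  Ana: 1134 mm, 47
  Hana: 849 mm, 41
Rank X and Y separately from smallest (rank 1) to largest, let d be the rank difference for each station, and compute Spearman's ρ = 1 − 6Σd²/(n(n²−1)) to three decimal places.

Ranks of variable 1: 1, 7, 6, 4, 2, 5, 3
Ranks of variable 2: 6, 7, 3, 4, 5, 2, 1
d = r₁ − r₂: -5, 0, 3, 0, -3, 3, 2
d²: 25, 0, 9, 0, 9, 9, 4; Σd² = 56
ρ = 1 − 6·56/(7·48) = 1 − 336/336 = 0.000

0.000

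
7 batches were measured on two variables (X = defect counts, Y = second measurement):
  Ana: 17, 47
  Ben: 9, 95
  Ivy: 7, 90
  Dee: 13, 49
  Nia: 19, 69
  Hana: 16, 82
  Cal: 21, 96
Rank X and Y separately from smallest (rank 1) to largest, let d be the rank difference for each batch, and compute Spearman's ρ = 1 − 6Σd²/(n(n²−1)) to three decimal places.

-0.036

Ranks of variable 1: 5, 2, 1, 3, 6, 4, 7
Ranks of variable 2: 1, 6, 5, 2, 3, 4, 7
d = r₁ − r₂: 4, -4, -4, 1, 3, 0, 0
d²: 16, 16, 16, 1, 9, 0, 0; Σd² = 58
ρ = 1 − 6·58/(7·48) = 1 − 348/336 = -0.036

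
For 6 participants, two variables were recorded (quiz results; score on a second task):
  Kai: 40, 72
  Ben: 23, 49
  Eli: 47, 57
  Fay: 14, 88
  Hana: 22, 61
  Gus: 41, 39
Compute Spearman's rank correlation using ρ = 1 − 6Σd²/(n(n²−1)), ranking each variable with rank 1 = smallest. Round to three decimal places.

-0.600

Ranks of variable 1: 4, 3, 6, 1, 2, 5
Ranks of variable 2: 5, 2, 3, 6, 4, 1
d = r₁ − r₂: -1, 1, 3, -5, -2, 4
d²: 1, 1, 9, 25, 4, 16; Σd² = 56
ρ = 1 − 6·56/(6·35) = 1 − 336/210 = -0.600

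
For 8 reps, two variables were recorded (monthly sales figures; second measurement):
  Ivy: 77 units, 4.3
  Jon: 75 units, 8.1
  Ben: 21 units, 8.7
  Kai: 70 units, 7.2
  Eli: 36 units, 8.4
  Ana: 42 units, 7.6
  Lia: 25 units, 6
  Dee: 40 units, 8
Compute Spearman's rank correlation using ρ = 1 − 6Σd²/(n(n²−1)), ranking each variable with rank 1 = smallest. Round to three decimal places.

-0.500

Ranks of variable 1: 8, 7, 1, 6, 3, 5, 2, 4
Ranks of variable 2: 1, 6, 8, 3, 7, 4, 2, 5
d = r₁ − r₂: 7, 1, -7, 3, -4, 1, 0, -1
d²: 49, 1, 49, 9, 16, 1, 0, 1; Σd² = 126
ρ = 1 − 6·126/(8·63) = 1 − 756/504 = -0.500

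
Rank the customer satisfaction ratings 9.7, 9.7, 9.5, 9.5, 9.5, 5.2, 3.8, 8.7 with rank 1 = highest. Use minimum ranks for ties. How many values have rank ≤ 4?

5

Sorted (descending): 9.7, 9.7, 9.5, 9.5, 9.5, 8.7, 5.2, 3.8
The 2 values of 9.7 occupy positions 1–2 → each gets rank 1.
The 3 values of 9.5 occupy positions 3–5 → each gets rank 3.
Ranks ≤ 4: {1, 1, 3, 3, 3} → 5 values.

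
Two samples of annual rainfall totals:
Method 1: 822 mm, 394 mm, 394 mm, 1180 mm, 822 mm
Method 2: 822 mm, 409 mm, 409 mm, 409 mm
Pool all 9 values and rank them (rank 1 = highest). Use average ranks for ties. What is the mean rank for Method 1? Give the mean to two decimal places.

Sorted (descending): 1180, 822, 822, 822, 409, 409, 409, 394, 394
The 3 values of 822 occupy positions 2–4 → average rank 3.
The 3 values of 409 occupy positions 5–7 → average rank 6.
The 2 values of 394 occupy positions 8–9 → average rank (8+9)/2 = 8.5.
Method 1 values → pooled ranks: 822→3, 394→8.5, 394→8.5, 1180→1, 822→3
Mean rank = (3 + 8.5 + 8.5 + 1 + 3) / 5 = 4.80

4.80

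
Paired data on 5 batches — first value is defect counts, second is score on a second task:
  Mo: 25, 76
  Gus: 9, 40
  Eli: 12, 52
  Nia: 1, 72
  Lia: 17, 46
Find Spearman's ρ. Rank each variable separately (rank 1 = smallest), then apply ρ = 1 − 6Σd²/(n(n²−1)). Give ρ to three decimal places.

0.300

Ranks of variable 1: 5, 2, 3, 1, 4
Ranks of variable 2: 5, 1, 3, 4, 2
d = r₁ − r₂: 0, 1, 0, -3, 2
d²: 0, 1, 0, 9, 4; Σd² = 14
ρ = 1 − 6·14/(5·24) = 1 − 84/120 = 0.300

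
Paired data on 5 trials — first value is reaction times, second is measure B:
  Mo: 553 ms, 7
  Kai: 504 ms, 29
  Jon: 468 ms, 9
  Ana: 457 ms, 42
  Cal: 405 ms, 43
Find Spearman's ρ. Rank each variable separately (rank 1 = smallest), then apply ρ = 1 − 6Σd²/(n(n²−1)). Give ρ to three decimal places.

-0.900

Ranks of variable 1: 5, 4, 3, 2, 1
Ranks of variable 2: 1, 3, 2, 4, 5
d = r₁ − r₂: 4, 1, 1, -2, -4
d²: 16, 1, 1, 4, 16; Σd² = 38
ρ = 1 − 6·38/(5·24) = 1 − 228/120 = -0.900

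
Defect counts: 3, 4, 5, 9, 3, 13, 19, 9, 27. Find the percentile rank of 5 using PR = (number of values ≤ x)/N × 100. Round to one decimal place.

N = 9.
Strictly below 5: 3. Equal to 5: 1.
PR = 4/9 × 100 = 44.4

44.4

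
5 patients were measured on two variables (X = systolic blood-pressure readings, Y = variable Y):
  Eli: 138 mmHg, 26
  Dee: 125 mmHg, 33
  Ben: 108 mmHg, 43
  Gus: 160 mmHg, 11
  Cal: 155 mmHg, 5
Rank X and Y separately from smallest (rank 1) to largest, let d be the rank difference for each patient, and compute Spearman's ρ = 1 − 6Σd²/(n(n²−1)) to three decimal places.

-0.900

Ranks of variable 1: 3, 2, 1, 5, 4
Ranks of variable 2: 3, 4, 5, 2, 1
d = r₁ − r₂: 0, -2, -4, 3, 3
d²: 0, 4, 16, 9, 9; Σd² = 38
ρ = 1 − 6·38/(5·24) = 1 − 228/120 = -0.900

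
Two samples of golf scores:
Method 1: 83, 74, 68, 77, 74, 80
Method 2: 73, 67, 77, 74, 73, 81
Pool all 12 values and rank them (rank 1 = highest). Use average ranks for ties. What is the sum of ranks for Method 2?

44.5

Sorted (descending): 83, 81, 80, 77, 77, 74, 74, 74, 73, 73, 68, 67
The 2 values of 77 occupy positions 4–5 → average rank (4+5)/2 = 4.5.
The 3 values of 74 occupy positions 6–8 → average rank 7.
The 2 values of 73 occupy positions 9–10 → average rank (9+10)/2 = 9.5.
Method 2 values → pooled ranks: 73→9.5, 67→12, 77→4.5, 74→7, 73→9.5, 81→2
Rank sum = 9.5 + 12 + 4.5 + 7 + 9.5 + 2 = 44.5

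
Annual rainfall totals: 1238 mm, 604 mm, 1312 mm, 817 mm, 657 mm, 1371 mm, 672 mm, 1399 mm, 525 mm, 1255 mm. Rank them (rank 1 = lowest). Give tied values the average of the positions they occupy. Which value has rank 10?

1399

Sorted (ascending): 525, 604, 657, 672, 817, 1238, 1255, 1312, 1371, 1399
No ties — each value takes its position as its rank.
Rank 10 → value 1399.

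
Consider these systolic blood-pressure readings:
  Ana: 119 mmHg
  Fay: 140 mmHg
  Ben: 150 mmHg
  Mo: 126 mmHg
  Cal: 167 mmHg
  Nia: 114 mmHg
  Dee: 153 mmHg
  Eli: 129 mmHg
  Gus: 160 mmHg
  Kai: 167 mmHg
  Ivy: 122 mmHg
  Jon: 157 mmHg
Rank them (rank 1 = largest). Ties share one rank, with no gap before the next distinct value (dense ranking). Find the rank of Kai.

Sorted (descending): 167, 167, 160, 157, 153, 150, 140, 129, 126, 122, 119, 114
The 2 values of 167 share dense rank 1.
Remaining distinct values take the next consecutive integers.
Kai has value 167 mmHg → rank 1.

1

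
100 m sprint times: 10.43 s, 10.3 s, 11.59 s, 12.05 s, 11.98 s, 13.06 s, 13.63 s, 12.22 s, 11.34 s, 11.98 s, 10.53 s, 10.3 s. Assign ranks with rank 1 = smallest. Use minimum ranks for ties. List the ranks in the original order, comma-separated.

3, 1, 6, 9, 7, 11, 12, 10, 5, 7, 4, 1

Sorted (ascending): 10.3, 10.3, 10.43, 10.53, 11.34, 11.59, 11.98, 11.98, 12.05, 12.22, 13.06, 13.63
The 2 values of 10.3 occupy positions 1–2 → each gets rank 1.
The 2 values of 11.98 occupy positions 7–8 → each gets rank 7.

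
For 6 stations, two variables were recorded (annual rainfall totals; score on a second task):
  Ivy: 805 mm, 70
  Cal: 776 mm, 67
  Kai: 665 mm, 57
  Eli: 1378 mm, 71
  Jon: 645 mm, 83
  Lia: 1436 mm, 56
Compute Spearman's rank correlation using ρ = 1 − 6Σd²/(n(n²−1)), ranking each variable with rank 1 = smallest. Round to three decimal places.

-0.429

Ranks of variable 1: 4, 3, 2, 5, 1, 6
Ranks of variable 2: 4, 3, 2, 5, 6, 1
d = r₁ − r₂: 0, 0, 0, 0, -5, 5
d²: 0, 0, 0, 0, 25, 25; Σd² = 50
ρ = 1 − 6·50/(6·35) = 1 − 300/210 = -0.429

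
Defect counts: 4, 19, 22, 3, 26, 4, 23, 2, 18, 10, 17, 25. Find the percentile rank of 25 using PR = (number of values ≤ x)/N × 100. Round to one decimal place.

91.7

N = 12.
Strictly below 25: 10. Equal to 25: 1.
PR = 11/12 × 100 = 91.7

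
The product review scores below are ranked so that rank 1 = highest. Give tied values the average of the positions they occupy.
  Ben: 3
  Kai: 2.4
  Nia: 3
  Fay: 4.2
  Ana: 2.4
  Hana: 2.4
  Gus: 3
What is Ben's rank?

3

Sorted (descending): 4.2, 3, 3, 3, 2.4, 2.4, 2.4
The 3 values of 3 occupy positions 2–4 → average rank 3.
The 3 values of 2.4 occupy positions 5–7 → average rank 6.
Ben has value 3 → rank 3.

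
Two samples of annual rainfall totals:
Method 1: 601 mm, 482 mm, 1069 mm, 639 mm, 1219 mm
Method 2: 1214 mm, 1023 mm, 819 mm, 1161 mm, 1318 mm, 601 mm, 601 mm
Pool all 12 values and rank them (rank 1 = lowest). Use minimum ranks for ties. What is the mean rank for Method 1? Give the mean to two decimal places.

5.40

Sorted (ascending): 482, 601, 601, 601, 639, 819, 1023, 1069, 1161, 1214, 1219, 1318
The 3 values of 601 occupy positions 2–4 → each gets rank 2.
Method 1 values → pooled ranks: 601→2, 482→1, 1069→8, 639→5, 1219→11
Mean rank = (2 + 1 + 8 + 5 + 11) / 5 = 5.40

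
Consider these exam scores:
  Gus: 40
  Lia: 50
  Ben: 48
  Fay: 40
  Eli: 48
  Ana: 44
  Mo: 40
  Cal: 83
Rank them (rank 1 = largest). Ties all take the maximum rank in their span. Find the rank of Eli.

4

Sorted (descending): 83, 50, 48, 48, 44, 40, 40, 40
The 2 values of 48 occupy positions 3–4 → each gets rank 4.
The 3 values of 40 occupy positions 6–8 → each gets rank 8.
Eli has value 48 → rank 4.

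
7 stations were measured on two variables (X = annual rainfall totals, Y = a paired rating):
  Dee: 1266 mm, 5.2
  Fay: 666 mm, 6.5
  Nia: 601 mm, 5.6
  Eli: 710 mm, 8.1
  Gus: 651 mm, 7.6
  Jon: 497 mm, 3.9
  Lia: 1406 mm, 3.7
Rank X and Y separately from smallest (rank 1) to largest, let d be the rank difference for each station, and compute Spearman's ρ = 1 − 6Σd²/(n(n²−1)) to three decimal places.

Ranks of variable 1: 6, 4, 2, 5, 3, 1, 7
Ranks of variable 2: 3, 5, 4, 7, 6, 2, 1
d = r₁ − r₂: 3, -1, -2, -2, -3, -1, 6
d²: 9, 1, 4, 4, 9, 1, 36; Σd² = 64
ρ = 1 − 6·64/(7·48) = 1 − 384/336 = -0.143

-0.143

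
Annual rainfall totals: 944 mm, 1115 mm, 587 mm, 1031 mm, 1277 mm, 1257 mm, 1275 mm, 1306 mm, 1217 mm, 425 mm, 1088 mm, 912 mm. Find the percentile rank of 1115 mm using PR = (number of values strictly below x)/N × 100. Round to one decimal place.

50.0

N = 12.
Strictly below 1115: 6. Equal to 1115: 1.
PR = 6/12 × 100 = 50.0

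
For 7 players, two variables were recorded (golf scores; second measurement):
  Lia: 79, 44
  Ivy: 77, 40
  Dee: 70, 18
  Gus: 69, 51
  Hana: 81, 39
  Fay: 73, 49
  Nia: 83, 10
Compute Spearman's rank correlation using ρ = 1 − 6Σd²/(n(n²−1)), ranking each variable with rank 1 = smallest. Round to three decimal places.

Ranks of variable 1: 5, 4, 2, 1, 6, 3, 7
Ranks of variable 2: 5, 4, 2, 7, 3, 6, 1
d = r₁ − r₂: 0, 0, 0, -6, 3, -3, 6
d²: 0, 0, 0, 36, 9, 9, 36; Σd² = 90
ρ = 1 − 6·90/(7·48) = 1 − 540/336 = -0.607

-0.607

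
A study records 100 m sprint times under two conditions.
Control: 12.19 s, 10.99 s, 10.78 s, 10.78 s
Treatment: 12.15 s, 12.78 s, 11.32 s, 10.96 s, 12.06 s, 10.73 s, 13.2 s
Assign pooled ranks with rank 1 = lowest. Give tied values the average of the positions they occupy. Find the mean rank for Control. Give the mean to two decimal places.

Sorted (ascending): 10.73, 10.78, 10.78, 10.96, 10.99, 11.32, 12.06, 12.15, 12.19, 12.78, 13.2
The 2 values of 10.78 occupy positions 2–3 → average rank (2+3)/2 = 2.5.
Control values → pooled ranks: 12.19→9, 10.99→5, 10.78→2.5, 10.78→2.5
Mean rank = (9 + 5 + 2.5 + 2.5) / 4 = 4.75

4.75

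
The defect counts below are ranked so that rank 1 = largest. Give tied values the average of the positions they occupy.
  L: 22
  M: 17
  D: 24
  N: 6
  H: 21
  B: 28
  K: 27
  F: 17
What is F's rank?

Sorted (descending): 28, 27, 24, 22, 21, 17, 17, 6
The 2 values of 17 occupy positions 6–7 → average rank (6+7)/2 = 6.5.
F has value 17 → rank 6.5.

6.5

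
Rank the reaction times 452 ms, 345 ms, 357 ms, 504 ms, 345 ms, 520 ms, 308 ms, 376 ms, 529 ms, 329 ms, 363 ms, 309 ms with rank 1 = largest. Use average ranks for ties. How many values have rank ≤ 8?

7

Sorted (descending): 529, 520, 504, 452, 376, 363, 357, 345, 345, 329, 309, 308
The 2 values of 345 occupy positions 8–9 → average rank (8+9)/2 = 8.5.
Ranks ≤ 8: {1, 2, 3, 4, 5, 6, 7} → 7 values.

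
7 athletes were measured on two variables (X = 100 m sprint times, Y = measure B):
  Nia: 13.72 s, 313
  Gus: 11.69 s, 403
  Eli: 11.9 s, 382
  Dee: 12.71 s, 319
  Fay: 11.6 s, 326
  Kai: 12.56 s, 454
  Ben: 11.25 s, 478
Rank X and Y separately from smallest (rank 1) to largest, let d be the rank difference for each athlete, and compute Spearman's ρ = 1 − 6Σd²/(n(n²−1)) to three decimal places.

Ranks of variable 1: 7, 3, 4, 6, 2, 5, 1
Ranks of variable 2: 1, 5, 4, 2, 3, 6, 7
d = r₁ − r₂: 6, -2, 0, 4, -1, -1, -6
d²: 36, 4, 0, 16, 1, 1, 36; Σd² = 94
ρ = 1 − 6·94/(7·48) = 1 − 564/336 = -0.679

-0.679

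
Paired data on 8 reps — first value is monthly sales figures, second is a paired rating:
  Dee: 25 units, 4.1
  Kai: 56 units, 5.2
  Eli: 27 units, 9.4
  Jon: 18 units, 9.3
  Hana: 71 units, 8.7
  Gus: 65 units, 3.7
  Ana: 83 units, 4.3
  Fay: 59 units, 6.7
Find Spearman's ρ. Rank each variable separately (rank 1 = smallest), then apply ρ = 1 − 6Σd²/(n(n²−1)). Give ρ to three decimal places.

Ranks of variable 1: 2, 4, 3, 1, 7, 6, 8, 5
Ranks of variable 2: 2, 4, 8, 7, 6, 1, 3, 5
d = r₁ − r₂: 0, 0, -5, -6, 1, 5, 5, 0
d²: 0, 0, 25, 36, 1, 25, 25, 0; Σd² = 112
ρ = 1 − 6·112/(8·63) = 1 − 672/504 = -0.333

-0.333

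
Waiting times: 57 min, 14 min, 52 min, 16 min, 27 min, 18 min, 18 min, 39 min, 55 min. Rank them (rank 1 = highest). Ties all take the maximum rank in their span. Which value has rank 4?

Sorted (descending): 57, 55, 52, 39, 27, 18, 18, 16, 14
The 2 values of 18 occupy positions 6–7 → each gets rank 7.
Rank 4 → value 39.

39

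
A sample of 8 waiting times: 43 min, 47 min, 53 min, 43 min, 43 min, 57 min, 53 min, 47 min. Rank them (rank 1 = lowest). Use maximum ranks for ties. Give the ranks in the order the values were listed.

Sorted (ascending): 43, 43, 43, 47, 47, 53, 53, 57
The 3 values of 43 occupy positions 1–3 → each gets rank 3.
The 2 values of 47 occupy positions 4–5 → each gets rank 5.
The 2 values of 53 occupy positions 6–7 → each gets rank 7.

3, 5, 7, 3, 3, 8, 7, 5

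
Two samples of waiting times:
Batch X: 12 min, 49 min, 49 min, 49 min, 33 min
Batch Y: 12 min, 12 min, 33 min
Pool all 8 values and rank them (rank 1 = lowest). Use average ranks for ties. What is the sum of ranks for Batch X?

27.5

Sorted (ascending): 12, 12, 12, 33, 33, 49, 49, 49
The 3 values of 12 occupy positions 1–3 → average rank 2.
The 2 values of 33 occupy positions 4–5 → average rank (4+5)/2 = 4.5.
The 3 values of 49 occupy positions 6–8 → average rank 7.
Batch X values → pooled ranks: 12→2, 49→7, 49→7, 49→7, 33→4.5
Rank sum = 2 + 7 + 7 + 7 + 4.5 = 27.5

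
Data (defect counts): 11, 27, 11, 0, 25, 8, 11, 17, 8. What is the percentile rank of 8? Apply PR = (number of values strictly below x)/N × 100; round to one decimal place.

11.1

N = 9.
Strictly below 8: 1. Equal to 8: 2.
PR = 1/9 × 100 = 11.1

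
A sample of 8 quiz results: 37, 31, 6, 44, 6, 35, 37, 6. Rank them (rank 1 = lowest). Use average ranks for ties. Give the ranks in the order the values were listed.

6.5, 4, 2, 8, 2, 5, 6.5, 2

Sorted (ascending): 6, 6, 6, 31, 35, 37, 37, 44
The 3 values of 6 occupy positions 1–3 → average rank 2.
The 2 values of 37 occupy positions 6–7 → average rank (6+7)/2 = 6.5.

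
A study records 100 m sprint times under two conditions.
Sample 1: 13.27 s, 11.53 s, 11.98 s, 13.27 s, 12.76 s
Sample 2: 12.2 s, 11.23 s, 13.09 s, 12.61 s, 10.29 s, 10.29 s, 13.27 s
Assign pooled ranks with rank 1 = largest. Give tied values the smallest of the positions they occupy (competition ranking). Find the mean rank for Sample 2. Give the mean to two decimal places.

7.14

Sorted (descending): 13.27, 13.27, 13.27, 13.09, 12.76, 12.61, 12.2, 11.98, 11.53, 11.23, 10.29, 10.29
The 3 values of 13.27 occupy positions 1–3 → each gets rank 1.
The 2 values of 10.29 occupy positions 11–12 → each gets rank 11.
Sample 2 values → pooled ranks: 12.2→7, 11.23→10, 13.09→4, 12.61→6, 10.29→11, 10.29→11, 13.27→1
Mean rank = (7 + 10 + 4 + 6 + 11 + 11 + 1) / 7 = 7.14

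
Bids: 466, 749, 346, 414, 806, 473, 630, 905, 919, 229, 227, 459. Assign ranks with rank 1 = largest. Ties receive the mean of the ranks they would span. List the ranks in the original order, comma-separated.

Sorted (descending): 919, 905, 806, 749, 630, 473, 466, 459, 414, 346, 229, 227
No ties — each value takes its position as its rank.

7, 4, 10, 9, 3, 6, 5, 2, 1, 11, 12, 8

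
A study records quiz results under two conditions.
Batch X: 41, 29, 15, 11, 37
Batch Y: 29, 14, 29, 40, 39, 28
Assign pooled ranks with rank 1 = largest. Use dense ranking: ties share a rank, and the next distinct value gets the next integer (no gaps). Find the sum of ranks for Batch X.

26

Sorted (descending): 41, 40, 39, 37, 29, 29, 29, 28, 15, 14, 11
The 3 values of 29 share dense rank 5.
Remaining distinct values take the next consecutive integers.
Batch X values → pooled ranks: 41→1, 29→5, 15→7, 11→9, 37→4
Rank sum = 1 + 5 + 7 + 9 + 4 = 26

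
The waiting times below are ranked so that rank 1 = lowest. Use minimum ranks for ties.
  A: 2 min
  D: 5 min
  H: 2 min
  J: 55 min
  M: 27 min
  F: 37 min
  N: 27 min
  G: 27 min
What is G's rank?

4

Sorted (ascending): 2, 2, 5, 27, 27, 27, 37, 55
The 2 values of 2 occupy positions 1–2 → each gets rank 1.
The 3 values of 27 occupy positions 4–6 → each gets rank 4.
G has value 27 min → rank 4.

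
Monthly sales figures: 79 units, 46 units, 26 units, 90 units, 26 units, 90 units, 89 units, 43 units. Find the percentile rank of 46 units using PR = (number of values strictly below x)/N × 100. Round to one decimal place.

37.5

N = 8.
Strictly below 46: 3. Equal to 46: 1.
PR = 3/8 × 100 = 37.5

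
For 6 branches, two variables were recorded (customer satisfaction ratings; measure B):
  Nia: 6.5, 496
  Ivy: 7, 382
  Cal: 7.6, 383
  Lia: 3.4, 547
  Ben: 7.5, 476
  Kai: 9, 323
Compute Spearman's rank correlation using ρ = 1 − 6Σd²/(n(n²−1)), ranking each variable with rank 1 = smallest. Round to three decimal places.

-0.829

Ranks of variable 1: 2, 3, 5, 1, 4, 6
Ranks of variable 2: 5, 2, 3, 6, 4, 1
d = r₁ − r₂: -3, 1, 2, -5, 0, 5
d²: 9, 1, 4, 25, 0, 25; Σd² = 64
ρ = 1 − 6·64/(6·35) = 1 − 384/210 = -0.829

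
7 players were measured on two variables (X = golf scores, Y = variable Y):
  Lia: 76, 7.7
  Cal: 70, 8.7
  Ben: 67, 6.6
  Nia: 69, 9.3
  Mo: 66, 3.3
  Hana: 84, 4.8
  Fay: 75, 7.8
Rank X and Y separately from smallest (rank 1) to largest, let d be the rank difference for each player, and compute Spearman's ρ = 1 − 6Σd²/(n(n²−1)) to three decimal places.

Ranks of variable 1: 6, 4, 2, 3, 1, 7, 5
Ranks of variable 2: 4, 6, 3, 7, 1, 2, 5
d = r₁ − r₂: 2, -2, -1, -4, 0, 5, 0
d²: 4, 4, 1, 16, 0, 25, 0; Σd² = 50
ρ = 1 − 6·50/(7·48) = 1 − 300/336 = 0.107

0.107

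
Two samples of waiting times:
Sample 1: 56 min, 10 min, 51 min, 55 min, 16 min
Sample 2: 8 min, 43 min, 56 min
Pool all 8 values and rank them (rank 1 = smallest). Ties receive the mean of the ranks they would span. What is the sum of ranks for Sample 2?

12.5

Sorted (ascending): 8, 10, 16, 43, 51, 55, 56, 56
The 2 values of 56 occupy positions 7–8 → average rank (7+8)/2 = 7.5.
Sample 2 values → pooled ranks: 8→1, 43→4, 56→7.5
Rank sum = 1 + 4 + 7.5 = 12.5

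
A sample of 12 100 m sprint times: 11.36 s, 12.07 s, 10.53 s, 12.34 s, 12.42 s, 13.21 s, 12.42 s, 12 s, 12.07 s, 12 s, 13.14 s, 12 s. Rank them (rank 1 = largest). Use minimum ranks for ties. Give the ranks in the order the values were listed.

11, 6, 12, 5, 3, 1, 3, 8, 6, 8, 2, 8

Sorted (descending): 13.21, 13.14, 12.42, 12.42, 12.34, 12.07, 12.07, 12, 12, 12, 11.36, 10.53
The 2 values of 12.42 occupy positions 3–4 → each gets rank 3.
The 2 values of 12.07 occupy positions 6–7 → each gets rank 6.
The 3 values of 12 occupy positions 8–10 → each gets rank 8.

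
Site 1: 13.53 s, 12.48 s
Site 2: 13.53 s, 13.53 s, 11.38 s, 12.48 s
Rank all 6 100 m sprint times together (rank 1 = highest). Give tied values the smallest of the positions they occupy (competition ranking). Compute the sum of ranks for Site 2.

12

Sorted (descending): 13.53, 13.53, 13.53, 12.48, 12.48, 11.38
The 3 values of 13.53 occupy positions 1–3 → each gets rank 1.
The 2 values of 12.48 occupy positions 4–5 → each gets rank 4.
Site 2 values → pooled ranks: 13.53→1, 13.53→1, 11.38→6, 12.48→4
Rank sum = 1 + 1 + 6 + 4 = 12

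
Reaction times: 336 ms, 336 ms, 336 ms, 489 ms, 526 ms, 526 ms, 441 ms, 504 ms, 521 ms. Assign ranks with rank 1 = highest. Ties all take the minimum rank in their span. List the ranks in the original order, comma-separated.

7, 7, 7, 5, 1, 1, 6, 4, 3

Sorted (descending): 526, 526, 521, 504, 489, 441, 336, 336, 336
The 2 values of 526 occupy positions 1–2 → each gets rank 1.
The 3 values of 336 occupy positions 7–9 → each gets rank 7.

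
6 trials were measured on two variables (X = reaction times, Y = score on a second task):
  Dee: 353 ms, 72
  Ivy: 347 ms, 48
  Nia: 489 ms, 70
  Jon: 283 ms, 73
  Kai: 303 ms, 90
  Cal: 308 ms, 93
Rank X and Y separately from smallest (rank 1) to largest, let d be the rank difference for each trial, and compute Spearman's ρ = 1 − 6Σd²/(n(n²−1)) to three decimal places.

-0.600

Ranks of variable 1: 5, 4, 6, 1, 2, 3
Ranks of variable 2: 3, 1, 2, 4, 5, 6
d = r₁ − r₂: 2, 3, 4, -3, -3, -3
d²: 4, 9, 16, 9, 9, 9; Σd² = 56
ρ = 1 − 6·56/(6·35) = 1 − 336/210 = -0.600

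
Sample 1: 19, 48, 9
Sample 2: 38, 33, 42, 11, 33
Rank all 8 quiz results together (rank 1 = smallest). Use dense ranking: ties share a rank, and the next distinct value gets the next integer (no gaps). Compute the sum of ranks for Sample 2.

21

Sorted (ascending): 9, 11, 19, 33, 33, 38, 42, 48
The 2 values of 33 share dense rank 4.
Remaining distinct values take the next consecutive integers.
Sample 2 values → pooled ranks: 38→5, 33→4, 42→6, 11→2, 33→4
Rank sum = 5 + 4 + 6 + 2 + 4 = 21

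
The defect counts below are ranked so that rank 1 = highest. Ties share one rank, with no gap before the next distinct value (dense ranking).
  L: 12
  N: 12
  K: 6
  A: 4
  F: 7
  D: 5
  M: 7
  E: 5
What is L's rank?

1

Sorted (descending): 12, 12, 7, 7, 6, 5, 5, 4
The 2 values of 12 share dense rank 1.
The 2 values of 7 share dense rank 2.
The 2 values of 5 share dense rank 4.
Remaining distinct values take the next consecutive integers.
L has value 12 → rank 1.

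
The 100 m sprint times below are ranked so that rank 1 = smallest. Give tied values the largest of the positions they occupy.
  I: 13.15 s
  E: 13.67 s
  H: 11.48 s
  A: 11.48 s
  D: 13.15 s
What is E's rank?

5

Sorted (ascending): 11.48, 11.48, 13.15, 13.15, 13.67
The 2 values of 11.48 occupy positions 1–2 → each gets rank 2.
The 2 values of 13.15 occupy positions 3–4 → each gets rank 4.
E has value 13.67 s → rank 5.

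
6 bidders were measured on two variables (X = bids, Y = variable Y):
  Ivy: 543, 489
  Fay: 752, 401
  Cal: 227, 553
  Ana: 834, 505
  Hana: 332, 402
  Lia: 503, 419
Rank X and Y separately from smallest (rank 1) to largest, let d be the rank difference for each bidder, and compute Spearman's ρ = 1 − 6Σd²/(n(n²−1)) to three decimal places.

Ranks of variable 1: 4, 5, 1, 6, 2, 3
Ranks of variable 2: 4, 1, 6, 5, 2, 3
d = r₁ − r₂: 0, 4, -5, 1, 0, 0
d²: 0, 16, 25, 1, 0, 0; Σd² = 42
ρ = 1 − 6·42/(6·35) = 1 − 252/210 = -0.200

-0.200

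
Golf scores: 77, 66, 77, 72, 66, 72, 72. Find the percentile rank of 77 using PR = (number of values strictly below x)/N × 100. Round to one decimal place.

N = 7.
Strictly below 77: 5. Equal to 77: 2.
PR = 5/7 × 100 = 71.4

71.4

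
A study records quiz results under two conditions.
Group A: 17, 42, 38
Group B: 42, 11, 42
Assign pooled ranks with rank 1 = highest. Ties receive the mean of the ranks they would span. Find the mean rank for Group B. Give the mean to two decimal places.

3.33

Sorted (descending): 42, 42, 42, 38, 17, 11
The 3 values of 42 occupy positions 1–3 → average rank 2.
Group B values → pooled ranks: 42→2, 11→6, 42→2
Mean rank = (2 + 6 + 2) / 3 = 3.33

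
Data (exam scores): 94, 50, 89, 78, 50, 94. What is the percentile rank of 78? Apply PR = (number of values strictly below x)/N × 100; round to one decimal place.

33.3

N = 6.
Strictly below 78: 2. Equal to 78: 1.
PR = 2/6 × 100 = 33.3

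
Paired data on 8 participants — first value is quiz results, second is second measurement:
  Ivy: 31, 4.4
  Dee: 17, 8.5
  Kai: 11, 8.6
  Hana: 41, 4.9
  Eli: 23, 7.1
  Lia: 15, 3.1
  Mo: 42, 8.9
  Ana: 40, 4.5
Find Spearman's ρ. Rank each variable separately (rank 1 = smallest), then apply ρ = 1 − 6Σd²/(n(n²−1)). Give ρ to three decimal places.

Ranks of variable 1: 5, 3, 1, 7, 4, 2, 8, 6
Ranks of variable 2: 2, 6, 7, 4, 5, 1, 8, 3
d = r₁ − r₂: 3, -3, -6, 3, -1, 1, 0, 3
d²: 9, 9, 36, 9, 1, 1, 0, 9; Σd² = 74
ρ = 1 − 6·74/(8·63) = 1 − 444/504 = 0.119

0.119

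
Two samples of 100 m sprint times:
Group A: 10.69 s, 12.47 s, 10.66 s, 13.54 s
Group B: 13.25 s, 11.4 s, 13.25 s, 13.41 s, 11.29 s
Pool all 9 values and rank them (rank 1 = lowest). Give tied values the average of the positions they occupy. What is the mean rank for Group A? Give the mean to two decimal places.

Sorted (ascending): 10.66, 10.69, 11.29, 11.4, 12.47, 13.25, 13.25, 13.41, 13.54
The 2 values of 13.25 occupy positions 6–7 → average rank (6+7)/2 = 6.5.
Group A values → pooled ranks: 10.69→2, 12.47→5, 10.66→1, 13.54→9
Mean rank = (2 + 5 + 1 + 9) / 4 = 4.25

4.25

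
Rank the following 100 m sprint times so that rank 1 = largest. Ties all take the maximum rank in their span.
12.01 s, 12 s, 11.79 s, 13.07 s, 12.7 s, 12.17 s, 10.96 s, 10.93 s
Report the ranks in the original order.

Sorted (descending): 13.07, 12.7, 12.17, 12.01, 12, 11.79, 10.96, 10.93
No ties — each value takes its position as its rank.

4, 5, 6, 1, 2, 3, 7, 8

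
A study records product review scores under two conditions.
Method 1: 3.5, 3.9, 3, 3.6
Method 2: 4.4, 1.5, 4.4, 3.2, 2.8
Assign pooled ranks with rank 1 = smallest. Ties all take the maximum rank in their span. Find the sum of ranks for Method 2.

25

Sorted (ascending): 1.5, 2.8, 3, 3.2, 3.5, 3.6, 3.9, 4.4, 4.4
The 2 values of 4.4 occupy positions 8–9 → each gets rank 9.
Method 2 values → pooled ranks: 4.4→9, 1.5→1, 4.4→9, 3.2→4, 2.8→2
Rank sum = 9 + 1 + 9 + 4 + 2 = 25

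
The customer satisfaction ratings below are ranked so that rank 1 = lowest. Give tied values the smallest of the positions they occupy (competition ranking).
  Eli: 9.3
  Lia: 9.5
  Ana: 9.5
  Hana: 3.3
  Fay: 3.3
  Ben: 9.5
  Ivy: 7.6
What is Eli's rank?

Sorted (ascending): 3.3, 3.3, 7.6, 9.3, 9.5, 9.5, 9.5
The 2 values of 3.3 occupy positions 1–2 → each gets rank 1.
The 3 values of 9.5 occupy positions 5–7 → each gets rank 5.
Eli has value 9.3 → rank 4.

4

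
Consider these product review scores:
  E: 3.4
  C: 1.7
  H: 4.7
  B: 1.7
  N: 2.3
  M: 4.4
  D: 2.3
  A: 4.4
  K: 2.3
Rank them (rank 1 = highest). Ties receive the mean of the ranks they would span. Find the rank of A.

Sorted (descending): 4.7, 4.4, 4.4, 3.4, 2.3, 2.3, 2.3, 1.7, 1.7
The 2 values of 4.4 occupy positions 2–3 → average rank (2+3)/2 = 2.5.
The 3 values of 2.3 occupy positions 5–7 → average rank 6.
The 2 values of 1.7 occupy positions 8–9 → average rank (8+9)/2 = 8.5.
A has value 4.4 → rank 2.5.

2.5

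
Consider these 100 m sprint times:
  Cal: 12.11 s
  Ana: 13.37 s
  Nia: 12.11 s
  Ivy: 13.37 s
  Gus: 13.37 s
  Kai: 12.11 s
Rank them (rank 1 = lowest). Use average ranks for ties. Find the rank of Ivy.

Sorted (ascending): 12.11, 12.11, 12.11, 13.37, 13.37, 13.37
The 3 values of 12.11 occupy positions 1–3 → average rank 2.
The 3 values of 13.37 occupy positions 4–6 → average rank 5.
Ivy has value 13.37 s → rank 5.

5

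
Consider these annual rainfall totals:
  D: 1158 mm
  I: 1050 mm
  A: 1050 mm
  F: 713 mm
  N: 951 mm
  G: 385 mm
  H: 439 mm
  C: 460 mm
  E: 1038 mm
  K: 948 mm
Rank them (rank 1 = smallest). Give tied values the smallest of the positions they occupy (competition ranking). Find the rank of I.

8

Sorted (ascending): 385, 439, 460, 713, 948, 951, 1038, 1050, 1050, 1158
The 2 values of 1050 occupy positions 8–9 → each gets rank 8.
I has value 1050 mm → rank 8.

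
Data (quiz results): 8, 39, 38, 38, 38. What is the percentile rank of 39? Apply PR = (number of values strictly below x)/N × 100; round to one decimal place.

N = 5.
Strictly below 39: 4. Equal to 39: 1.
PR = 4/5 × 100 = 80.0

80.0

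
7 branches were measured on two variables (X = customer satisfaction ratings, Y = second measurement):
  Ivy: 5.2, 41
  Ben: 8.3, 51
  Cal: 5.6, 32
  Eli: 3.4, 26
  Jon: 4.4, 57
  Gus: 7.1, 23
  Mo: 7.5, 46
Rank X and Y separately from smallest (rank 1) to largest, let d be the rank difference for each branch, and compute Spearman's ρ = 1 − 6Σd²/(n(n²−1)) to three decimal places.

Ranks of variable 1: 3, 7, 4, 1, 2, 5, 6
Ranks of variable 2: 4, 6, 3, 2, 7, 1, 5
d = r₁ − r₂: -1, 1, 1, -1, -5, 4, 1
d²: 1, 1, 1, 1, 25, 16, 1; Σd² = 46
ρ = 1 − 6·46/(7·48) = 1 − 276/336 = 0.179

0.179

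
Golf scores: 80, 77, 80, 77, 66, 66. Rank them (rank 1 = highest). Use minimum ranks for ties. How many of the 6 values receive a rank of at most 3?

4

Sorted (descending): 80, 80, 77, 77, 66, 66
The 2 values of 80 occupy positions 1–2 → each gets rank 1.
The 2 values of 77 occupy positions 3–4 → each gets rank 3.
The 2 values of 66 occupy positions 5–6 → each gets rank 5.
Ranks ≤ 3: {1, 1, 3, 3} → 4 values.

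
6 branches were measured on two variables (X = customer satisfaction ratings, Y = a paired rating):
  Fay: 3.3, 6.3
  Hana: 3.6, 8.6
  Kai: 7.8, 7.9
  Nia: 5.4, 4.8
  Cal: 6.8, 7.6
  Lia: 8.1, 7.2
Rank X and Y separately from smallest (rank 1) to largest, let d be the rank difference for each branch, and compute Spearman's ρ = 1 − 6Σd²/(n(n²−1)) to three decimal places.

0.143

Ranks of variable 1: 1, 2, 5, 3, 4, 6
Ranks of variable 2: 2, 6, 5, 1, 4, 3
d = r₁ − r₂: -1, -4, 0, 2, 0, 3
d²: 1, 16, 0, 4, 0, 9; Σd² = 30
ρ = 1 − 6·30/(6·35) = 1 − 180/210 = 0.143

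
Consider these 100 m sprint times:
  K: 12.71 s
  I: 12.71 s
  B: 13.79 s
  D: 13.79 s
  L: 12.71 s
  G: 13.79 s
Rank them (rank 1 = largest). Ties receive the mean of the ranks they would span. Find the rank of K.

5

Sorted (descending): 13.79, 13.79, 13.79, 12.71, 12.71, 12.71
The 3 values of 13.79 occupy positions 1–3 → average rank 2.
The 3 values of 12.71 occupy positions 4–6 → average rank 5.
K has value 12.71 s → rank 5.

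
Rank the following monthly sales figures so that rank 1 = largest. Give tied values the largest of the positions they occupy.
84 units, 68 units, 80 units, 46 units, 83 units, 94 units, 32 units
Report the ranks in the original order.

2, 5, 4, 6, 3, 1, 7

Sorted (descending): 94, 84, 83, 80, 68, 46, 32
No ties — each value takes its position as its rank.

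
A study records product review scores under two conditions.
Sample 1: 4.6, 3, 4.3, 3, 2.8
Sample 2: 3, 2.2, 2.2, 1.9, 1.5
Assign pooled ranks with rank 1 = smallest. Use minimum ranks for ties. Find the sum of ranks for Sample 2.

Sorted (ascending): 1.5, 1.9, 2.2, 2.2, 2.8, 3, 3, 3, 4.3, 4.6
The 2 values of 2.2 occupy positions 3–4 → each gets rank 3.
The 3 values of 3 occupy positions 6–8 → each gets rank 6.
Sample 2 values → pooled ranks: 3→6, 2.2→3, 2.2→3, 1.9→2, 1.5→1
Rank sum = 6 + 3 + 3 + 2 + 1 = 15

15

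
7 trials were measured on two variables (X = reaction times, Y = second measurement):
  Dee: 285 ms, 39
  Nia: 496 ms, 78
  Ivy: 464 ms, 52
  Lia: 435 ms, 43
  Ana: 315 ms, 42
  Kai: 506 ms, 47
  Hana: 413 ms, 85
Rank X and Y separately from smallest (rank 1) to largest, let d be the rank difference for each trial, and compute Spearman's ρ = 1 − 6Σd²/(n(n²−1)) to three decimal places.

0.536

Ranks of variable 1: 1, 6, 5, 4, 2, 7, 3
Ranks of variable 2: 1, 6, 5, 3, 2, 4, 7
d = r₁ − r₂: 0, 0, 0, 1, 0, 3, -4
d²: 0, 0, 0, 1, 0, 9, 16; Σd² = 26
ρ = 1 − 6·26/(7·48) = 1 − 156/336 = 0.536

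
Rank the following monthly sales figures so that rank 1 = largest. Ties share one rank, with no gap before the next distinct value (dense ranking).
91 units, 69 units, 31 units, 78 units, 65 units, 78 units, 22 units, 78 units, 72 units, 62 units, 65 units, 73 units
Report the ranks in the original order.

Sorted (descending): 91, 78, 78, 78, 73, 72, 69, 65, 65, 62, 31, 22
The 3 values of 78 share dense rank 2.
The 2 values of 65 share dense rank 6.
Remaining distinct values take the next consecutive integers.

1, 5, 8, 2, 6, 2, 9, 2, 4, 7, 6, 3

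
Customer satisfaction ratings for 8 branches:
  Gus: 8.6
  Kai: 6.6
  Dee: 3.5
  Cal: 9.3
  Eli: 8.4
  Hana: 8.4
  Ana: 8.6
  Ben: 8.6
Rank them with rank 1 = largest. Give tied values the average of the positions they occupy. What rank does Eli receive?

5.5

Sorted (descending): 9.3, 8.6, 8.6, 8.6, 8.4, 8.4, 6.6, 3.5
The 3 values of 8.6 occupy positions 2–4 → average rank 3.
The 2 values of 8.4 occupy positions 5–6 → average rank (5+6)/2 = 5.5.
Eli has value 8.4 → rank 5.5.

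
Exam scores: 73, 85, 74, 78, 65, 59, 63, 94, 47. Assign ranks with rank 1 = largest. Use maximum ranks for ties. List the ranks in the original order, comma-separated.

5, 2, 4, 3, 6, 8, 7, 1, 9

Sorted (descending): 94, 85, 78, 74, 73, 65, 63, 59, 47
No ties — each value takes its position as its rank.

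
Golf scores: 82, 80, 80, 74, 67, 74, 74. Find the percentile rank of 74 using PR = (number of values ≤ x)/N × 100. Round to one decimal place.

N = 7.
Strictly below 74: 1. Equal to 74: 3.
PR = 4/7 × 100 = 57.1

57.1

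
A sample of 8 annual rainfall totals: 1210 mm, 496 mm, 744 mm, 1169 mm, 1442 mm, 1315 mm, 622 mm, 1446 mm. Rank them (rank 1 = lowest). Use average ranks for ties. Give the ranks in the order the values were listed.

Sorted (ascending): 496, 622, 744, 1169, 1210, 1315, 1442, 1446
No ties — each value takes its position as its rank.

5, 1, 3, 4, 7, 6, 2, 8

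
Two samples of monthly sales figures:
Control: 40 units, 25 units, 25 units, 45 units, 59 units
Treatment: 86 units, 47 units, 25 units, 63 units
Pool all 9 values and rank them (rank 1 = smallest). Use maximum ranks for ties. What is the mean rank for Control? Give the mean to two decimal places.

4.40

Sorted (ascending): 25, 25, 25, 40, 45, 47, 59, 63, 86
The 3 values of 25 occupy positions 1–3 → each gets rank 3.
Control values → pooled ranks: 40→4, 25→3, 25→3, 45→5, 59→7
Mean rank = (4 + 3 + 3 + 5 + 7) / 5 = 4.40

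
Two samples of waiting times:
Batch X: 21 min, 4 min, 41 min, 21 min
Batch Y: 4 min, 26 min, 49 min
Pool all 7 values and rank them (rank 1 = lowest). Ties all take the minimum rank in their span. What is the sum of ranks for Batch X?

Sorted (ascending): 4, 4, 21, 21, 26, 41, 49
The 2 values of 4 occupy positions 1–2 → each gets rank 1.
The 2 values of 21 occupy positions 3–4 → each gets rank 3.
Batch X values → pooled ranks: 21→3, 4→1, 41→6, 21→3
Rank sum = 3 + 1 + 6 + 3 = 13

13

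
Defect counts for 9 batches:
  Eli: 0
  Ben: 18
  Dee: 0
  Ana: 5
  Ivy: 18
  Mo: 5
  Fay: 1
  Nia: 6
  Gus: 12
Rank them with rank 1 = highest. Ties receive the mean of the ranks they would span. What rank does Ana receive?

5.5

Sorted (descending): 18, 18, 12, 6, 5, 5, 1, 0, 0
The 2 values of 18 occupy positions 1–2 → average rank (1+2)/2 = 1.5.
The 2 values of 5 occupy positions 5–6 → average rank (5+6)/2 = 5.5.
The 2 values of 0 occupy positions 8–9 → average rank (8+9)/2 = 8.5.
Ana has value 5 → rank 5.5.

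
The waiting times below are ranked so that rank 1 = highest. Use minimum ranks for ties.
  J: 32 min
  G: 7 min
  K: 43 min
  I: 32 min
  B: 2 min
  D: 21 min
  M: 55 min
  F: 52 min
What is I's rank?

Sorted (descending): 55, 52, 43, 32, 32, 21, 7, 2
The 2 values of 32 occupy positions 4–5 → each gets rank 4.
I has value 32 min → rank 4.

4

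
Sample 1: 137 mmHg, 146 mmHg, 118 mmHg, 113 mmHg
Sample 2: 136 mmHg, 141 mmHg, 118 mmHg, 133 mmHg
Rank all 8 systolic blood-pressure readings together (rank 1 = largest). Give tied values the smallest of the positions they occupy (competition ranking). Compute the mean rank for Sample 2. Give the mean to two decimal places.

4.25

Sorted (descending): 146, 141, 137, 136, 133, 118, 118, 113
The 2 values of 118 occupy positions 6–7 → each gets rank 6.
Sample 2 values → pooled ranks: 136→4, 141→2, 118→6, 133→5
Mean rank = (4 + 2 + 6 + 5) / 4 = 4.25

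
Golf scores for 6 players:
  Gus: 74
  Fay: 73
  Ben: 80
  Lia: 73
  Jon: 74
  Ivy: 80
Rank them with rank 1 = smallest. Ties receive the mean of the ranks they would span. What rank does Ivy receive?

5.5

Sorted (ascending): 73, 73, 74, 74, 80, 80
The 2 values of 73 occupy positions 1–2 → average rank (1+2)/2 = 1.5.
The 2 values of 74 occupy positions 3–4 → average rank (3+4)/2 = 3.5.
The 2 values of 80 occupy positions 5–6 → average rank (5+6)/2 = 5.5.
Ivy has value 80 → rank 5.5.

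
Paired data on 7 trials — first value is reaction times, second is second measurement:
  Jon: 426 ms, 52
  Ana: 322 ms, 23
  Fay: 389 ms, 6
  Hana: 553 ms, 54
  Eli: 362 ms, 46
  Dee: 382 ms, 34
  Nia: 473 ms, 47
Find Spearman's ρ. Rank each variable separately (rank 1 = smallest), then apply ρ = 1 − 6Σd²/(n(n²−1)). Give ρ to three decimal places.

Ranks of variable 1: 5, 1, 4, 7, 2, 3, 6
Ranks of variable 2: 6, 2, 1, 7, 4, 3, 5
d = r₁ − r₂: -1, -1, 3, 0, -2, 0, 1
d²: 1, 1, 9, 0, 4, 0, 1; Σd² = 16
ρ = 1 − 6·16/(7·48) = 1 − 96/336 = 0.714

0.714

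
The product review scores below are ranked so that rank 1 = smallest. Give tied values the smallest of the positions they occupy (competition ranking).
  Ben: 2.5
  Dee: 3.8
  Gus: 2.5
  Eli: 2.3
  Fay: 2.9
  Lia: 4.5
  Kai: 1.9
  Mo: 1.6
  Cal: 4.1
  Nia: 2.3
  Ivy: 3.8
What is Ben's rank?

Sorted (ascending): 1.6, 1.9, 2.3, 2.3, 2.5, 2.5, 2.9, 3.8, 3.8, 4.1, 4.5
The 2 values of 2.3 occupy positions 3–4 → each gets rank 3.
The 2 values of 2.5 occupy positions 5–6 → each gets rank 5.
The 2 values of 3.8 occupy positions 8–9 → each gets rank 8.
Ben has value 2.5 → rank 5.

5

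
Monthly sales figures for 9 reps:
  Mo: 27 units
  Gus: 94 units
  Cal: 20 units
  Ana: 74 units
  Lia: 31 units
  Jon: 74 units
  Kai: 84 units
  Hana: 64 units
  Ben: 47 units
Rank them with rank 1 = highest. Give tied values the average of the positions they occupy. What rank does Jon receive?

3.5

Sorted (descending): 94, 84, 74, 74, 64, 47, 31, 27, 20
The 2 values of 74 occupy positions 3–4 → average rank (3+4)/2 = 3.5.
Jon has value 74 units → rank 3.5.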